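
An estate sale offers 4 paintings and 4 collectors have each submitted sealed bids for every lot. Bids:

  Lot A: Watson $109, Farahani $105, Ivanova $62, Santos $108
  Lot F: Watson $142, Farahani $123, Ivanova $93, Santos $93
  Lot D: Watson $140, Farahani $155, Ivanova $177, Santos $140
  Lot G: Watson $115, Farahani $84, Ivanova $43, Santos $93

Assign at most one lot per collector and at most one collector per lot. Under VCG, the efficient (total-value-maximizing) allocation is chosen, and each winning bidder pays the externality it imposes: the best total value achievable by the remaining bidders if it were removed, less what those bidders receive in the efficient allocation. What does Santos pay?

Santos pays $9.

Efficient allocation: Watson→Lot G ($115), Farahani→Lot F ($123), Ivanova→Lot D ($177), Santos→Lot A ($108); total welfare W = $523.
Santos receives Lot A at value $108, so the others get W − 108 = $415.
Without Santos: best allocation of the remaining 3 bidders over all 4 lots is Watson→Lot F ($142), Farahani→Lot A ($105), Ivanova→Lot D ($177), total $424.
VCG payment = (others' best without Santos) − (others' welfare with Santos) = 424 − 415 = $9.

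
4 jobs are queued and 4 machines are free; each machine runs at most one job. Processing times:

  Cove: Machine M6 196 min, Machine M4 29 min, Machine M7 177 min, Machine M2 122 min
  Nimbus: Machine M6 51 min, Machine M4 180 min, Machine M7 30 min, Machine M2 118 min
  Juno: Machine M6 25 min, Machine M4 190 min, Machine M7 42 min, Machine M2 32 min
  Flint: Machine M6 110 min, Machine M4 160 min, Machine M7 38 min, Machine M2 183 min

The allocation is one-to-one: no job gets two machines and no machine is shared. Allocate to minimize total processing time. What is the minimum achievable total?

Minimum total: 150 min

Optimal: Cove→Machine M4 (29 min), Nimbus→Machine M6 (51 min), Juno→Machine M2 (32 min), Flint→Machine M7 (38 min) — total 29+51+32+38 = 150 min.
Min-entry greedy (repeatedly take the single cheapest remaining cell) gives 267 min, worse by 117.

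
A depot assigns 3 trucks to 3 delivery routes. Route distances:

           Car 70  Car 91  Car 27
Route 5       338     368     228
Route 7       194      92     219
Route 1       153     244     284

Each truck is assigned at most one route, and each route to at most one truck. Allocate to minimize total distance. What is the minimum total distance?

Min total: 473 km

Optimal: Car 70→Route 1 (153 km), Car 91→Route 7 (92 km), Car 27→Route 5 (228 km) — total 153+92+228 = 473 km.
Every other assignment is strictly worse.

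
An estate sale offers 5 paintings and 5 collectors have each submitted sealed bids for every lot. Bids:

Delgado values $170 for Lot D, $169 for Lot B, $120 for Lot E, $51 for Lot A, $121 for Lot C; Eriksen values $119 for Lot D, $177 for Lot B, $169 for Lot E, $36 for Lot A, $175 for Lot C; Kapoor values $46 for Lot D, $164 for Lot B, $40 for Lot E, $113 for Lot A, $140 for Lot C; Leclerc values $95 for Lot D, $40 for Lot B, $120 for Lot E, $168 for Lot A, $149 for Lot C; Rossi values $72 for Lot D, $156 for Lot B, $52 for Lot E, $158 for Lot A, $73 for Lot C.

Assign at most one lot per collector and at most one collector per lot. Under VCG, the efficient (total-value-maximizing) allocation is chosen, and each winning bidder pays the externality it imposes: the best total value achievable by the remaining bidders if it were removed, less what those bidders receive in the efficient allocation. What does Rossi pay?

Rossi pays $25.

Efficient allocation: Delgado→Lot D ($170), Eriksen→Lot E ($169), Kapoor→Lot B ($164), Leclerc→Lot C ($149), Rossi→Lot A ($158); total welfare W = $810.
Rossi receives Lot A at value $158, so the others get W − 158 = $652.
Without Rossi: best allocation of the remaining 4 bidders over all 5 lots is Delgado→Lot D ($170), Eriksen→Lot C ($175), Kapoor→Lot B ($164), Leclerc→Lot A ($168), total $677.
VCG payment = (others' best without Rossi) − (others' welfare with Rossi) = 677 − 652 = $25.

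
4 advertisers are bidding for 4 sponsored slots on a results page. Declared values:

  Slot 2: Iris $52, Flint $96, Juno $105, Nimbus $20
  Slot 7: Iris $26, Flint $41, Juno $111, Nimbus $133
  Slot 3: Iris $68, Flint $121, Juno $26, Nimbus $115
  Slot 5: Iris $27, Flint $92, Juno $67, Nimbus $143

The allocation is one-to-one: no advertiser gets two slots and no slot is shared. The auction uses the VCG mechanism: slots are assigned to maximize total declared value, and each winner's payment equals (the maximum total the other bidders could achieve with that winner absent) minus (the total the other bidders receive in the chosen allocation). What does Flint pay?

Flint pays $16.

Efficient allocation: Iris→Slot 2 ($52), Flint→Slot 3 ($121), Juno→Slot 7 ($111), Nimbus→Slot 5 ($143); total welfare W = $427.
Flint receives Slot 3 at value $121, so the others get W − 121 = $306.
Without Flint: best allocation of the remaining 3 bidders over all 4 slots is Iris→Slot 3 ($68), Juno→Slot 7 ($111), Nimbus→Slot 5 ($143), total $322.
VCG payment = (others' best without Flint) − (others' welfare with Flint) = 322 − 306 = $16.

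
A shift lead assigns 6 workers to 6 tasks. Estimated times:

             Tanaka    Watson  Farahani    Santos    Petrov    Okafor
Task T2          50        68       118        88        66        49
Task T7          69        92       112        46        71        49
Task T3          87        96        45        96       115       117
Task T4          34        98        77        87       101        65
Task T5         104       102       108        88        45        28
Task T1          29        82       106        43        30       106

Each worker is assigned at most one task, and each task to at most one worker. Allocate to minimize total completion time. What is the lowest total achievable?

Optimal: Tanaka→Task T4 (34 min), Watson→Task T2 (68 min), Farahani→Task T3 (45 min), Santos→Task T7 (46 min), Petrov→Task T1 (30 min), Okafor→Task T5 (28 min) — total 34+68+45+46+30+28 = 251 min.
Checked against all permutations: 251 min is optimal.

Minimum total: 251 min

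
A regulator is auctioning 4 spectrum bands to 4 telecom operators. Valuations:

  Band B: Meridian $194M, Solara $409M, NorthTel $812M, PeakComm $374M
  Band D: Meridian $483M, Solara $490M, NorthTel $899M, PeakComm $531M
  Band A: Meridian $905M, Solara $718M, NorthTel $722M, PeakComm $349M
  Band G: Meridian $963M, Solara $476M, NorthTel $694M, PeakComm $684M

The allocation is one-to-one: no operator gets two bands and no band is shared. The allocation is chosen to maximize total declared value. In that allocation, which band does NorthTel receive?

NorthTel receives Band B.

Optimal: Meridian→Band G ($963M), Solara→Band A ($718M), NorthTel→Band B ($812M), PeakComm→Band D ($531M) — total 963+718+812+531 = $3024M.
Max-entry greedy (repeatedly take the single best remaining cell) gives $2954M, worse by 70.
NorthTel's own top band is Band D ($899M), but forcing NorthTel→Band D and reassigning the rest optimally gives only $2954M — worse by 70.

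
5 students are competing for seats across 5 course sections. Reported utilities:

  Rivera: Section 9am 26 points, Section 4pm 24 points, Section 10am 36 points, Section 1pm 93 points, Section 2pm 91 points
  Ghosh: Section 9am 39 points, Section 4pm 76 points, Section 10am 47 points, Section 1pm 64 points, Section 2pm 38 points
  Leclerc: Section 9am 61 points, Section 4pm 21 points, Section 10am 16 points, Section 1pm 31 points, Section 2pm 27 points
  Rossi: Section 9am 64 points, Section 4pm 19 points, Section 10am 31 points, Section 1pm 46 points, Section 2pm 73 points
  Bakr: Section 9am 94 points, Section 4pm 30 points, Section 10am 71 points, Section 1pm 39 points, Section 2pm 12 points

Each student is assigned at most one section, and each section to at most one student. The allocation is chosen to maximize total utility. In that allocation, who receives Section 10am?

Optimal: Rivera→Section 1pm (93 points), Ghosh→Section 4pm (76 points), Leclerc→Section 9am (61 points), Rossi→Section 2pm (73 points), Bakr→Section 10am (71 points) — total 93+76+61+73+71 = 374 points.
Max-entry greedy (repeatedly take the single best remaining cell) gives 352 points, worse by 22.
Swapping Leclerc↔Ghosh (Leclerc→Section 4pm 21 points, Ghosh→Section 9am 39 points) loses 77.
Bakr's own top section is Section 9am (94 points), but forcing Bakr→Section 9am and reassigning the rest optimally gives only 352 points — worse by 22.

Bakr receives Section 10am.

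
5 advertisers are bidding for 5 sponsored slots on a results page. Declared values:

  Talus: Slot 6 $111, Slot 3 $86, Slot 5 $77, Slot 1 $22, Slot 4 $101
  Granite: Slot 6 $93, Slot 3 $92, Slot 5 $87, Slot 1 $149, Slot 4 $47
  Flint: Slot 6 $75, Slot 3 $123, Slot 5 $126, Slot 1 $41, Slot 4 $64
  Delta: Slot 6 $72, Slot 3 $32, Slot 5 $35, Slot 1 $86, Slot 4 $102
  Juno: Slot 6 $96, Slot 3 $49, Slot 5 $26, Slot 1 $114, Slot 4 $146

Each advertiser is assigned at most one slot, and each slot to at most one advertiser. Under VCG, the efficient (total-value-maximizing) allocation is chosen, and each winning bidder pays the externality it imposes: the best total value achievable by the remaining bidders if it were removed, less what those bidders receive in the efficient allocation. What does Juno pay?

Juno pays $55.

Efficient allocation: Talus→Slot 3 ($86), Granite→Slot 1 ($149), Flint→Slot 5 ($126), Delta→Slot 6 ($72), Juno→Slot 4 ($146); total welfare W = $579.
Juno receives Slot 4 at value $146, so the others get W − 146 = $433.
Without Juno: best allocation of the remaining 4 bidders over all 5 slots is Talus→Slot 6 ($111), Granite→Slot 1 ($149), Flint→Slot 5 ($126), Delta→Slot 4 ($102), total $488.
VCG payment = (others' best without Juno) − (others' welfare with Juno) = 488 − 433 = $55.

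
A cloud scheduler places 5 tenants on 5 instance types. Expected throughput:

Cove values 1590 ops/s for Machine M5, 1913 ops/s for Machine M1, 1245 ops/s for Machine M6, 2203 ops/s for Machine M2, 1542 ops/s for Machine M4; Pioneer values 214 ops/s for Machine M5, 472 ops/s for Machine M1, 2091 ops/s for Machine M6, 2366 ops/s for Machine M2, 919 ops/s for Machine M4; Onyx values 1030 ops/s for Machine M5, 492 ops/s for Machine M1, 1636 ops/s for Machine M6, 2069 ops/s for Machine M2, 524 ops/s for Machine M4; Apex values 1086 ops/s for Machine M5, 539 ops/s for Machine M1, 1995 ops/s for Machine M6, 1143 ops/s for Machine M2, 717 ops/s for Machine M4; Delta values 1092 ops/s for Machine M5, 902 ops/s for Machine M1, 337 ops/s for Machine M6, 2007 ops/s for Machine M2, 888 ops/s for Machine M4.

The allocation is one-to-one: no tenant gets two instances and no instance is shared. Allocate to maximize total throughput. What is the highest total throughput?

Maximum total: 8192 ops/s

This is a one-to-one assignment (maximum-weight bipartite matching).
Optimal: Cove→Machine M1 (1913 ops/s), Pioneer→Machine M2 (2366 ops/s), Onyx→Machine M5 (1030 ops/s), Apex→Machine M6 (1995 ops/s), Delta→Machine M4 (888 ops/s) — total 1913+2366+1030+1995+888 = 8192 ops/s.
Max-entry greedy (repeatedly take the single best remaining cell) gives 7890 ops/s, worse by 302.
Next-best assignment: Cove→Machine M1, Pioneer→Machine M6, Onyx→Machine M2, Apex→Machine M5, Delta→Machine M4 = 8047 ops/s.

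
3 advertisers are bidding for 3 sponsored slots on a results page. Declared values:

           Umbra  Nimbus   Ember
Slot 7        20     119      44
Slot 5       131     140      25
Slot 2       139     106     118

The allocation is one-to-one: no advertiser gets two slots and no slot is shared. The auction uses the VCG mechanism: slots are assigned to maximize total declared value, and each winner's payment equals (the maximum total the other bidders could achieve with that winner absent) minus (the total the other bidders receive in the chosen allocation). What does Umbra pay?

Umbra pays $21.

Efficient allocation: Umbra→Slot 5 ($131), Nimbus→Slot 7 ($119), Ember→Slot 2 ($118); total welfare W = $368.
Umbra receives Slot 5 at value $131, so the others get W − 131 = $237.
Without Umbra: best allocation of the remaining 2 bidders over all 3 slots is Nimbus→Slot 5 ($140), Ember→Slot 2 ($118), total $258.
VCG payment = (others' best without Umbra) − (others' welfare with Umbra) = 258 − 237 = $21.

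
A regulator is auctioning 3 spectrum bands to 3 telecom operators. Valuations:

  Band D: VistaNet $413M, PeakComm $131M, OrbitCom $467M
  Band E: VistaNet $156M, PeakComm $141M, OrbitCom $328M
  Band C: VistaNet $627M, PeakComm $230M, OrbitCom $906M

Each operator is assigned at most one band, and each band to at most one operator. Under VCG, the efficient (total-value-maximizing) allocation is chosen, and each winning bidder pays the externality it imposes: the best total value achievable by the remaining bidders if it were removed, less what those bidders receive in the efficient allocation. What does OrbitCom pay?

OrbitCom pays $214M.

Efficient allocation: VistaNet→Band D ($413M), PeakComm→Band E ($141M), OrbitCom→Band C ($906M); total welfare W = $1460M.
OrbitCom receives Band C at value $906M, so the others get W − 906 = $554M.
Without OrbitCom: best allocation of the remaining 2 bidders over all 3 bands is VistaNet→Band C ($627M), PeakComm→Band E ($141M), total $768M.
VCG payment = (others' best without OrbitCom) − (others' welfare with OrbitCom) = 768 − 554 = $214M.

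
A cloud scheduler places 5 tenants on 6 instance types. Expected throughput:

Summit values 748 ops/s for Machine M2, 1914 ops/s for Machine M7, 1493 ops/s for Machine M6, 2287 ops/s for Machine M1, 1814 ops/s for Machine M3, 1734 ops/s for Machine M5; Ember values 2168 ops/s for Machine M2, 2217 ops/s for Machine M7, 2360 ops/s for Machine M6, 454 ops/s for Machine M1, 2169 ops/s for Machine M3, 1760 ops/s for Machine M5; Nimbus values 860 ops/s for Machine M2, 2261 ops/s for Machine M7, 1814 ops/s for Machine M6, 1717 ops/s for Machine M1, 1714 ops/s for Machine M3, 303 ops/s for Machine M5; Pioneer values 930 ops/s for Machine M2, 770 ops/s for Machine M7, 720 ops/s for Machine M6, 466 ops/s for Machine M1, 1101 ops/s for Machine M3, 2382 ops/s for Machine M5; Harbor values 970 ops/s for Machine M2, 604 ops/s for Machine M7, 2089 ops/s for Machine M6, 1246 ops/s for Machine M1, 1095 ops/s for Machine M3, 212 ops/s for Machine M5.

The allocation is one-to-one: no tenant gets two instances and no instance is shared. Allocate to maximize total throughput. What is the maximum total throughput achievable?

Maximum total: 11188 ops/s

Optimal: Summit→Machine M1 (2287 ops/s), Ember→Machine M3 (2169 ops/s), Nimbus→Machine M7 (2261 ops/s), Pioneer→Machine M5 (2382 ops/s), Harbor→Machine M6 (2089 ops/s) — total 2287+2169+2261+2382+2089 = 11188 ops/s.
Column-greedy (each instance in turn goes to its best remaining tenant) gives 9906 ops/s, worse by 1282.
No other one-to-one assignment exceeds 11188 ops/s.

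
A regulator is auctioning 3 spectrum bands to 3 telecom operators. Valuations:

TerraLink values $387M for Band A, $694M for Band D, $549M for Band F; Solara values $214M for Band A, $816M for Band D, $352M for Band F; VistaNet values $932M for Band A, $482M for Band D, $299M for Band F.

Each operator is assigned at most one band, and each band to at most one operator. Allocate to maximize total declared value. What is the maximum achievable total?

Maximum total: $2297M

Optimal: TerraLink→Band F ($549M), Solara→Band D ($816M), VistaNet→Band A ($932M) — total 549+816+932 = $2297M.
Row-greedy (each operator in turn takes its best remaining band) gives $1978M, worse by 319.
Next-best assignment: TerraLink→Band D, Solara→Band F, VistaNet→Band A = $1978M.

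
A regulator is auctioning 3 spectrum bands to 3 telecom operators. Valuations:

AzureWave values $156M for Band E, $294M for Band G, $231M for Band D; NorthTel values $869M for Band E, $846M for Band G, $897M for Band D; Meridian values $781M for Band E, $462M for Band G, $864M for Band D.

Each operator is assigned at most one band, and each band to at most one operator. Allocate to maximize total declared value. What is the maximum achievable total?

This is a one-to-one assignment (maximum-weight bipartite matching).
Optimal: AzureWave→Band G ($294M), NorthTel→Band E ($869M), Meridian→Band D ($864M) — total 294+869+864 = $2027M.
Column-greedy (each band in turn goes to its best remaining operator) gives $1562M, worse by 465.
Next-best assignment: AzureWave→Band G, NorthTel→Band D, Meridian→Band E = $1972M.
Checked against all permutations: $2027M is optimal.

Maximum total: $2027M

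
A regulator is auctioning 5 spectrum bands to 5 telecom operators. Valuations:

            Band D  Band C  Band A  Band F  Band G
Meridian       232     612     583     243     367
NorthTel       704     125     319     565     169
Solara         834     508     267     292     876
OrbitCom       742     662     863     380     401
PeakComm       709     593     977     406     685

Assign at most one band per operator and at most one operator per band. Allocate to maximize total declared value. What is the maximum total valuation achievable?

Optimal: Meridian→Band C ($612M), NorthTel→Band F ($565M), Solara→Band G ($876M), OrbitCom→Band D ($742M), PeakComm→Band A ($977M) — total 612+565+876+742+977 = $3772M.
Swapping PeakComm↔NorthTel (PeakComm→Band F $406M, NorthTel→Band A $319M) loses 817.
Checked against all permutations: $3772M is optimal.

Maximum total: $3772M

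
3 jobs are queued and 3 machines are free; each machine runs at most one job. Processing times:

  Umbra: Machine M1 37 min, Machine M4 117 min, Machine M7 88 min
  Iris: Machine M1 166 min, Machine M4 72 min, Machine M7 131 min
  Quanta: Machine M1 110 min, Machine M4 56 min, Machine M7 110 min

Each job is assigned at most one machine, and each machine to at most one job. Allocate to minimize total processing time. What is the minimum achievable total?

Min total: 219 min

Optimal: Umbra→Machine M1 (37 min), Iris→Machine M4 (72 min), Quanta→Machine M7 (110 min) — total 37+72+110 = 219 min.
Min-entry greedy (repeatedly take the single cheapest remaining cell) gives 224 min, worse by 5.
Next-best assignment: Umbra→Machine M1, Iris→Machine M7, Quanta→Machine M4 = 224 min.
Swapping Quanta↔Umbra (Quanta→Machine M1 110 min, Umbra→Machine M7 88 min) adds 51.
Every other assignment is strictly worse.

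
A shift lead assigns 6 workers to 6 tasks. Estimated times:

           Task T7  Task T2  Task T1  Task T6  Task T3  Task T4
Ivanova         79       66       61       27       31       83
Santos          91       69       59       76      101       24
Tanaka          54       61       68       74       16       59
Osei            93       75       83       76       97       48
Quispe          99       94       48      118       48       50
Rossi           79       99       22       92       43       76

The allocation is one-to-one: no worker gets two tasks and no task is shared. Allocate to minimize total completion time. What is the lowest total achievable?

Optimal: Ivanova→Task T6 (27 min), Santos→Task T4 (24 min), Tanaka→Task T7 (54 min), Osei→Task T2 (75 min), Quispe→Task T3 (48 min), Rossi→Task T1 (22 min) — total 27+24+54+75+48+22 = 250 min.
Min-entry greedy (repeatedly take the single cheapest remaining cell) gives 263 min, worse by 13.
Swapping Rossi↔Quispe (Rossi→Task T3 43 min, Quispe→Task T1 48 min) adds 21.

Min total: 250 min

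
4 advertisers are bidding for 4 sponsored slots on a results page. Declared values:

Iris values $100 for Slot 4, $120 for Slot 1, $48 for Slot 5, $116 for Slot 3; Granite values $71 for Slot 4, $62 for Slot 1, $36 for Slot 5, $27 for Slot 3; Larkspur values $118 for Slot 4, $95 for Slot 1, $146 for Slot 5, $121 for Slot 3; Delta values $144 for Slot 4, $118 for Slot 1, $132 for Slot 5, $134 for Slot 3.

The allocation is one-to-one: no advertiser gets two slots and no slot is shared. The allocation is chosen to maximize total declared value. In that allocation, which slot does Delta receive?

Optimal: Iris→Slot 1 ($120), Granite→Slot 4 ($71), Larkspur→Slot 5 ($146), Delta→Slot 3 ($134) — total 120+71+146+134 = $471.
Max-entry greedy (repeatedly take the single best remaining cell) gives $437, worse by 34.
No other one-to-one assignment exceeds $471.
Delta's own top slot is Slot 4 ($144), but forcing Delta→Slot 4 and reassigning the rest optimally gives only $468 — worse by 3.

Delta receives Slot 3.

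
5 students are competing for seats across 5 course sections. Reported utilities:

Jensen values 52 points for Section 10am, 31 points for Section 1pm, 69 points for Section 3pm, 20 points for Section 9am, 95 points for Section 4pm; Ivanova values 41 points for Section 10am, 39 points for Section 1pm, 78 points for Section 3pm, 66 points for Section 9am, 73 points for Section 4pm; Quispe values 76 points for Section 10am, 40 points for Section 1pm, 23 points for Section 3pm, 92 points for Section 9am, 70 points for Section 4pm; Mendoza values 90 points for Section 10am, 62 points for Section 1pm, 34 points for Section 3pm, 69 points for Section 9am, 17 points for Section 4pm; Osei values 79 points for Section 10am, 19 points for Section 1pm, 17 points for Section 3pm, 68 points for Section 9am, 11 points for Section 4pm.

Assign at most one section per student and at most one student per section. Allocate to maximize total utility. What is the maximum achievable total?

Max total: 406 points

Treat this as an assignment problem: match each student to one section.
Optimal: Jensen→Section 4pm (95 points), Ivanova→Section 3pm (78 points), Quispe→Section 9am (92 points), Mendoza→Section 1pm (62 points), Osei→Section 10am (79 points) — total 95+78+92+62+79 = 406 points.
Row-greedy (each student in turn takes its best remaining section) gives 374 points, worse by 32.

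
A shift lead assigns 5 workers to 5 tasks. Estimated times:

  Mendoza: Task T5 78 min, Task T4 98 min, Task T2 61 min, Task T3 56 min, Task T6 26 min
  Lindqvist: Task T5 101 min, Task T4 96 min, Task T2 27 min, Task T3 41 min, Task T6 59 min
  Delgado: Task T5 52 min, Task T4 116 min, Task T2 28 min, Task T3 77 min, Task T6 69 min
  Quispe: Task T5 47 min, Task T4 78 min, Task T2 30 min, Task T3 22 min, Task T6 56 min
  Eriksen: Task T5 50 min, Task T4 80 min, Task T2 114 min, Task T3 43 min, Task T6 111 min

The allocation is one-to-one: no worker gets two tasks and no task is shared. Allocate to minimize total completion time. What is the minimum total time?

Treat this as an assignment problem: match each worker to one task.
Optimal: Mendoza→Task T6 (26 min), Lindqvist→Task T2 (27 min), Delgado→Task T5 (52 min), Quispe→Task T3 (22 min), Eriksen→Task T4 (80 min) — total 26+27+52+22+80 = 207 min.
Column-greedy (each task in turn goes to its cheapest remaining worker) gives 279 min, worse by 72.

Min total: 207 min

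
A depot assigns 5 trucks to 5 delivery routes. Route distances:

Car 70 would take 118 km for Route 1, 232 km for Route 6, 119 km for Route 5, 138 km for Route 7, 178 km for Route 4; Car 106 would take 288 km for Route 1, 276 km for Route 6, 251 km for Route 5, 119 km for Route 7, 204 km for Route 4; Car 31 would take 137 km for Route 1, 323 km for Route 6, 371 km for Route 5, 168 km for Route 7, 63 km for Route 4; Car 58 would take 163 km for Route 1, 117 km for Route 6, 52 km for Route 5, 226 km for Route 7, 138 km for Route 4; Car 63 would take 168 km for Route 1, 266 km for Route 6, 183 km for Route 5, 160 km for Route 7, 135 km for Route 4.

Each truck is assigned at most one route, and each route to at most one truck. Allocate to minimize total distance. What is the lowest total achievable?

Optimal: Car 70→Route 5 (119 km), Car 106→Route 7 (119 km), Car 31→Route 4 (63 km), Car 58→Route 6 (117 km), Car 63→Route 1 (168 km) — total 119+119+63+117+168 = 586 km.
Min-entry greedy (repeatedly take the single cheapest remaining cell) gives 618 km, worse by 32.
Next-best assignment: Car 70→Route 1, Car 106→Route 7, Car 31→Route 4, Car 58→Route 6, Car 63→Route 5 = 600 km.
Checked against all permutations: 586 km is optimal.

Min total: 586 km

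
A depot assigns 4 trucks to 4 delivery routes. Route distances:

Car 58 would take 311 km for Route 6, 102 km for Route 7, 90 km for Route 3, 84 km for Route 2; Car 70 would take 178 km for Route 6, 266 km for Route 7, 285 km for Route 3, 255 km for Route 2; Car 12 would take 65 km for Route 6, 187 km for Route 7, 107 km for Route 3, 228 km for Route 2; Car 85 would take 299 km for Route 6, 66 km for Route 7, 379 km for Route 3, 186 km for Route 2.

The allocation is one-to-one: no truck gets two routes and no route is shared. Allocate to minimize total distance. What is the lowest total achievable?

Optimal: Car 58→Route 2 (84 km), Car 70→Route 6 (178 km), Car 12→Route 3 (107 km), Car 85→Route 7 (66 km) — total 84+178+107+66 = 435 km.
Min-entry greedy (repeatedly take the single cheapest remaining cell) gives 500 km, worse by 65.
Checked against all permutations: 435 km is optimal.

Min total: 435 km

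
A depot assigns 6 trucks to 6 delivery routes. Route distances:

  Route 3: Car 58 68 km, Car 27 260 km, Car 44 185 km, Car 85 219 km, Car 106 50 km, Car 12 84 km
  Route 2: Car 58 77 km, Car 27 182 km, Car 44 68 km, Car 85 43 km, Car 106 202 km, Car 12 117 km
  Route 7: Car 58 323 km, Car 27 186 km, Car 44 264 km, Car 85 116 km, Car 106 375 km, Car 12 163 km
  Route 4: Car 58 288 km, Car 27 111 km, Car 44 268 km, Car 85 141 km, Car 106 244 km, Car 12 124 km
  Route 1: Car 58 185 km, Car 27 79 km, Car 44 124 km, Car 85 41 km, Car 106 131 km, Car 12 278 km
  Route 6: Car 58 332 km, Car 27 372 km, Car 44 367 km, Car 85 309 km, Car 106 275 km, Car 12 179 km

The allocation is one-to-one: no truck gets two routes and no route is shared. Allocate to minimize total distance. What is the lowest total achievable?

Minimum total: 657 km

Treat this as an assignment problem: match each truck to one route.
Optimal: Car 58→Route 2 (77 km), Car 27→Route 4 (111 km), Car 44→Route 1 (124 km), Car 85→Route 7 (116 km), Car 106→Route 3 (50 km), Car 12→Route 6 (179 km) — total 77+111+124+116+50+179 = 657 km.
Column-greedy (each route in turn goes to its cheapest remaining truck) gives 823 km, worse by 166.
Swapping Car 58↔Car 44 (Car 58→Route 1 185 km, Car 44→Route 2 68 km) adds 52.
No other one-to-one assignment undercuts 657 km.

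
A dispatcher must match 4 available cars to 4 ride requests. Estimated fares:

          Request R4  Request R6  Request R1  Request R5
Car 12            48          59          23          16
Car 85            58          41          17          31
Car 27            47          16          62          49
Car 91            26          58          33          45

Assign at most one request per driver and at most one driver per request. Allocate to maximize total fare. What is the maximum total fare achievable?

Optimal: Car 12→Request R6 ($59), Car 85→Request R4 ($58), Car 27→Request R1 ($62), Car 91→Request R5 ($45) — total 59+58+62+45 = $224.
Checked against all permutations: $224 is optimal.

Max total: $224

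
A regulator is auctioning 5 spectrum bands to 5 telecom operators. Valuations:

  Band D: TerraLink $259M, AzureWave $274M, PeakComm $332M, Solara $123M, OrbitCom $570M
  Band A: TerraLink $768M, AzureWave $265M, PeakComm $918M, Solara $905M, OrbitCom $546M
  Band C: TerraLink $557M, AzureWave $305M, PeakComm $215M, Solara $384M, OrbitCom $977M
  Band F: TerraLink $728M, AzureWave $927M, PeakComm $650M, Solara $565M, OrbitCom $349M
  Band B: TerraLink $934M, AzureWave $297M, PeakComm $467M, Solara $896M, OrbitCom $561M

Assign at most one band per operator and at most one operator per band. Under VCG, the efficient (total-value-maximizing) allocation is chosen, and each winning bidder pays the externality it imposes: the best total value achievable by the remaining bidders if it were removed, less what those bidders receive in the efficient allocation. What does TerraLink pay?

Efficient allocation: TerraLink→Band B ($934M), AzureWave→Band F ($927M), PeakComm→Band D ($332M), Solara→Band A ($905M), OrbitCom→Band C ($977M); total welfare W = $4075M.
TerraLink receives Band B at value $934M, so the others get W − 934 = $3141M.
Without TerraLink: best allocation of the remaining 4 bidders over all 5 bands is AzureWave→Band F ($927M), PeakComm→Band A ($918M), Solara→Band B ($896M), OrbitCom→Band C ($977M), total $3718M.
VCG payment = (others' best without TerraLink) − (others' welfare with TerraLink) = 3718 − 3141 = $577M.

TerraLink pays $577M.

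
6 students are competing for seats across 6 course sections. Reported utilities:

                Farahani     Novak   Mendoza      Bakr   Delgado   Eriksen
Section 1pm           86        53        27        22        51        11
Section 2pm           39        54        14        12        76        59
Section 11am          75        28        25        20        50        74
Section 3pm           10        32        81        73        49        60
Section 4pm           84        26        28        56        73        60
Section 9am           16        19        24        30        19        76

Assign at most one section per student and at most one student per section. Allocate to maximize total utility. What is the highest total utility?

Maximum total: 417 points

This is a one-to-one assignment (maximum-weight bipartite matching).
Optimal: Farahani→Section 11am (75 points), Novak→Section 1pm (53 points), Mendoza→Section 3pm (81 points), Bakr→Section 4pm (56 points), Delgado→Section 2pm (76 points), Eriksen→Section 9am (76 points) — total 75+53+81+56+76+76 = 417 points.
Column-greedy (each section in turn goes to its best remaining student) gives 392 points, worse by 25.
No other one-to-one assignment exceeds 417 points.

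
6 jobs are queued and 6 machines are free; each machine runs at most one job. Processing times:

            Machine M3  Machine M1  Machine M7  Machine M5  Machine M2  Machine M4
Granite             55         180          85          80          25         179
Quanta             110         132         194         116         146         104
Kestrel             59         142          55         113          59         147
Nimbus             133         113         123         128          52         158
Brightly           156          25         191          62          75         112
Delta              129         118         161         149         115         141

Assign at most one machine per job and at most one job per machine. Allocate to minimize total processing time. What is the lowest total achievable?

Minimum total: 440 min

Optimal: Granite→Machine M3 (55 min), Quanta→Machine M4 (104 min), Kestrel→Machine M7 (55 min), Nimbus→Machine M2 (52 min), Brightly→Machine M1 (25 min), Delta→Machine M5 (149 min) — total 55+104+55+52+25+149 = 440 min.
Column-greedy (each machine in turn goes to its cheapest remaining job) gives 444 min, worse by 4.
Next-best assignment: Granite→Machine M3, Quanta→Machine M5, Kestrel→Machine M7, Nimbus→Machine M2, Brightly→Machine M1, Delta→Machine M4 = 444 min.
Swapping Brightly↔Kestrel (Brightly→Machine M7 191 min, Kestrel→Machine M1 142 min) adds 253.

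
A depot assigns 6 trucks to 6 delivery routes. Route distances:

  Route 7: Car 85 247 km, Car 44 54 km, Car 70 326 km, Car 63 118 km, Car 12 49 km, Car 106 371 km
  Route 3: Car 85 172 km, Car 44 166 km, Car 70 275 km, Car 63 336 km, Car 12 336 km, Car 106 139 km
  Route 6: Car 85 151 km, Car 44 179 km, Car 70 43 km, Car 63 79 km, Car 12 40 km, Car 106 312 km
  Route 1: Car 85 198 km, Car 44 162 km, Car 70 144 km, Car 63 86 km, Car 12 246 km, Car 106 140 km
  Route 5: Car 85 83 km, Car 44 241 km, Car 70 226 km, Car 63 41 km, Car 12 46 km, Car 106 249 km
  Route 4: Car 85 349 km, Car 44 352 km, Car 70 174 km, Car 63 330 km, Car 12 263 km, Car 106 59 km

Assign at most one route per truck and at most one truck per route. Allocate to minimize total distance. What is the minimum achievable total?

Optimal: Car 85→Route 3 (172 km), Car 44→Route 7 (54 km), Car 70→Route 6 (43 km), Car 63→Route 1 (86 km), Car 12→Route 5 (46 km), Car 106→Route 4 (59 km) — total 172+54+43+86+46+59 = 460 km.
Next-best assignment: Car 85→Route 5, Car 44→Route 3, Car 70→Route 6, Car 63→Route 1, Car 12→Route 7, Car 106→Route 4 = 486 km.

Minimum total: 460 km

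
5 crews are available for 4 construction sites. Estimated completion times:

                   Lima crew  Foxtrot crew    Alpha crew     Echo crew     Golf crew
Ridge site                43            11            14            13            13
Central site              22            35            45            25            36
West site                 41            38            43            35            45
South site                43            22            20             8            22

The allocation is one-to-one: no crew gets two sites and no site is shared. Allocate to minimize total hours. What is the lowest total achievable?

Minimum total: 81 hours

Treat this as an assignment problem: match each crew to one site.
Optimal: Golf crew→Ridge site (13 hours), Lima crew→Central site (22 hours), Foxtrot crew→West site (38 hours), Echo crew→South site (8 hours) — total 13+22+38+8 = 81 hours.
Row-greedy (each crew in turn takes its cheapest remaining site) gives 88 hours, worse by 7.
No other one-to-one assignment undercuts 81 hours.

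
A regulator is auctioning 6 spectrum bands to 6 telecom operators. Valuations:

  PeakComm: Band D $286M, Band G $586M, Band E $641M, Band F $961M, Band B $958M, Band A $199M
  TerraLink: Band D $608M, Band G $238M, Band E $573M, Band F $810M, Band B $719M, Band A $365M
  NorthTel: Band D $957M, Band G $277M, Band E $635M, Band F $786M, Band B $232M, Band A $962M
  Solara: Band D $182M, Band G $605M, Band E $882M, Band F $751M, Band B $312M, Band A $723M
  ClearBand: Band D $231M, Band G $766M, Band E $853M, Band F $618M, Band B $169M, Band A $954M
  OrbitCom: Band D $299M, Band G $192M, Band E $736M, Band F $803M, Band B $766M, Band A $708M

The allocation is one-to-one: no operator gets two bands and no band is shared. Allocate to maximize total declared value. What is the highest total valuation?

This is a one-to-one assignment (maximum-weight bipartite matching).
Optimal: PeakComm→Band B ($958M), TerraLink→Band F ($810M), NorthTel→Band D ($957M), Solara→Band E ($882M), ClearBand→Band G ($766M), OrbitCom→Band A ($708M) — total 958+810+957+882+766+708 = $5081M.
Next-best assignment: PeakComm→Band B, TerraLink→Band F, NorthTel→Band D, Solara→Band G, ClearBand→Band A, OrbitCom→Band E = $5020M.
Swapping TerraLink↔OrbitCom (TerraLink→Band A $365M, OrbitCom→Band F $803M) loses 350.

Maximum total: $5081M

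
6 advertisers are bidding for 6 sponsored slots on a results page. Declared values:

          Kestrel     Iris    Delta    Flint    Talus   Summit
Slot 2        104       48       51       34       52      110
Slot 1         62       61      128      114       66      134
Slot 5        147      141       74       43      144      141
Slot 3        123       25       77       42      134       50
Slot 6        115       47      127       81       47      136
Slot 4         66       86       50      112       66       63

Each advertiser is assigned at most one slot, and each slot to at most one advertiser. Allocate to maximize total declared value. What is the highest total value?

This is a one-to-one assignment (maximum-weight bipartite matching).
Optimal: Kestrel→Slot 2 ($104), Iris→Slot 5 ($141), Delta→Slot 1 ($128), Flint→Slot 4 ($112), Talus→Slot 3 ($134), Summit→Slot 6 ($136) — total 104+141+128+112+134+136 = $755.
Row-greedy (each advertiser in turn takes its best remaining slot) gives $686, worse by 69.
Swapping Delta↔Summit (Delta→Slot 6 $127, Summit→Slot 1 $134) loses 3.

Max total: $755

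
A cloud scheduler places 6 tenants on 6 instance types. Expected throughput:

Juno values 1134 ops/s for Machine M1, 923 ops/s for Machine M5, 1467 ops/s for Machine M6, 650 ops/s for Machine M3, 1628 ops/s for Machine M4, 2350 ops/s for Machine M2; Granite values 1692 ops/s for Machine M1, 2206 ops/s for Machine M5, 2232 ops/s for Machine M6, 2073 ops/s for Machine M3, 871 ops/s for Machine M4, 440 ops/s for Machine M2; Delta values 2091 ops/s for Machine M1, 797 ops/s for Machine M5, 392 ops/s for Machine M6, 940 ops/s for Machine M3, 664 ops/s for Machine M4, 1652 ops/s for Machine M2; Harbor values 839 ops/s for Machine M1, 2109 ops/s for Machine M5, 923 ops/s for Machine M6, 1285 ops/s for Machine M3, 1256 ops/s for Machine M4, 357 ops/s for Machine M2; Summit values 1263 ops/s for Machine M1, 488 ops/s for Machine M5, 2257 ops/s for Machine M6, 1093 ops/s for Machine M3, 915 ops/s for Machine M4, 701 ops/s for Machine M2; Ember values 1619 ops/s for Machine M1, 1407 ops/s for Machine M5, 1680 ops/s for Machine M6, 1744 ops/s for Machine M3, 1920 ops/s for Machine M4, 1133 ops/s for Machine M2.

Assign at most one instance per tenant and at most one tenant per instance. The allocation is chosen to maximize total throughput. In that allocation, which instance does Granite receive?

Optimal: Juno→Machine M2 (2350 ops/s), Granite→Machine M3 (2073 ops/s), Delta→Machine M1 (2091 ops/s), Harbor→Machine M5 (2109 ops/s), Summit→Machine M6 (2257 ops/s), Ember→Machine M4 (1920 ops/s) — total 2350+2073+2091+2109+2257+1920 = 12800 ops/s.
Column-greedy (each instance in turn goes to its best remaining tenant) gives 10283 ops/s, worse by 2517.
No other one-to-one assignment exceeds 12800 ops/s.
Granite's own top instance is Machine M6 (2232 ops/s), but forcing Granite→Machine M6 and reassigning the rest optimally gives only 11795 ops/s — worse by 1005.

Granite receives Machine M3.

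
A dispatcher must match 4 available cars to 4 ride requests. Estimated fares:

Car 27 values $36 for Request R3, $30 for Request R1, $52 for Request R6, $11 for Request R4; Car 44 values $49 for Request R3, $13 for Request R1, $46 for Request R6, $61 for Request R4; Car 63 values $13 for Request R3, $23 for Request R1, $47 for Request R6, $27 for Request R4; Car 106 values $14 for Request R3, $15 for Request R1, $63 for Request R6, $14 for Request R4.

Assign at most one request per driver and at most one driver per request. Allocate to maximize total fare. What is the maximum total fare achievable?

Treat this as an assignment problem: match each driver to one request.
Optimal: Car 27→Request R3 ($36), Car 44→Request R4 ($61), Car 63→Request R1 ($23), Car 106→Request R6 ($63) — total 36+61+23+63 = $183.
Column-greedy (each request in turn goes to its best remaining driver) gives $169, worse by 14.

Max total: $183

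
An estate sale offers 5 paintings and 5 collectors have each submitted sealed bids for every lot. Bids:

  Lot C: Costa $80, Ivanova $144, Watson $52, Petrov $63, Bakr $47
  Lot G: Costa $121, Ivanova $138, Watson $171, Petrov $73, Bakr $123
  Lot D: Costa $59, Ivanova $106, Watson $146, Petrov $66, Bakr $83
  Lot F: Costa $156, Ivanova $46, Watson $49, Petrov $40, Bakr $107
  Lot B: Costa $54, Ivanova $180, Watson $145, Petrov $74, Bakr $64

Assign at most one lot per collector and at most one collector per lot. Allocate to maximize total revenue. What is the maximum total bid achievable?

Optimal: Costa→Lot F ($156), Ivanova→Lot B ($180), Watson→Lot D ($146), Petrov→Lot C ($63), Bakr→Lot G ($123) — total 156+180+146+63+123 = $668.
Column-greedy (each lot in turn goes to its best remaining collector) gives $628, worse by 40.
Next-best assignment: Costa→Lot F, Ivanova→Lot B, Watson→Lot G, Petrov→Lot C, Bakr→Lot D = $653.

Maximum total: $668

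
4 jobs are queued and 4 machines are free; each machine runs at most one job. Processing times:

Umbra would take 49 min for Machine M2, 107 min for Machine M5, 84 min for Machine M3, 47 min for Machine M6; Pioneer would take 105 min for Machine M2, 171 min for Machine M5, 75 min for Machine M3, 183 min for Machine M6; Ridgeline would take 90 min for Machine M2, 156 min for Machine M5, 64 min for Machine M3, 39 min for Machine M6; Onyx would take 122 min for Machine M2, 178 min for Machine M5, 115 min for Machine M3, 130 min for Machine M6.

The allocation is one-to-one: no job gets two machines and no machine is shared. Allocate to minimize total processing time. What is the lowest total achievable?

Min total: 341 min

Optimal: Umbra→Machine M2 (49 min), Pioneer→Machine M3 (75 min), Ridgeline→Machine M6 (39 min), Onyx→Machine M5 (178 min) — total 49+75+39+178 = 341 min.
Swapping Pioneer↔Onyx (Pioneer→Machine M5 171 min, Onyx→Machine M3 115 min) adds 33.
No other one-to-one assignment undercuts 341 min.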